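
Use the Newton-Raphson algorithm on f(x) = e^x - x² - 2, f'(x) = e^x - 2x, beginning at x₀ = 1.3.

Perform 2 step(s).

f(x) = e^x - x² - 2
f'(x) = e^x - 2x
x₀ = 1.3

Newton-Raphson formula: x_{n+1} = x_n - f(x_n)/f'(x_n)

Iteration 1:
  f(1.300000) = -0.020703
  f'(1.300000) = 1.069297
  x_1 = 1.300000 - (-0.020703)/1.069297 = 1.319362
Iteration 2:
  f(1.319362) = 0.000317
  f'(1.319362) = 1.102309
  x_2 = 1.319362 - 0.000317/1.102309 = 1.319074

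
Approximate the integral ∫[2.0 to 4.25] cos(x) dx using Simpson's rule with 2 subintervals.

f(x) = cos(x)
a = 2.0, b = 4.25, n = 2
h = (b - a)/n = 1.125000

Simpson's rule: (h/3)[f(x₀) + 4f(x₁) + 2f(x₂) + ... + f(xₙ)]

x_0 = 2.0000, f(x_0) = -0.416147, coefficient = 1
x_1 = 3.1250, f(x_1) = -0.999862, coefficient = 4
x_2 = 4.2500, f(x_2) = -0.446087, coefficient = 1

I ≈ (1.125000/3) × -4.861684 = -1.823131
Exact value: -1.804287
Error: 0.018845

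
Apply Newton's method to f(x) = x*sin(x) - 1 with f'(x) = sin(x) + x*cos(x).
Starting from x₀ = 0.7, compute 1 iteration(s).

f(x) = x*sin(x) - 1
f'(x) = sin(x) + x*cos(x)
x₀ = 0.7

Newton-Raphson formula: x_{n+1} = x_n - f(x_n)/f'(x_n)

Iteration 1:
  f(0.700000) = -0.549048
  f'(0.700000) = 1.179607
  x_1 = 0.700000 - (-0.549048)/1.179607 = 1.165450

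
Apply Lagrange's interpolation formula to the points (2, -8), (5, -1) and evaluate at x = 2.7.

Lagrange interpolation formula:
P(x) = Σ yᵢ × Lᵢ(x)
where Lᵢ(x) = Π_{j≠i} (x - xⱼ)/(xᵢ - xⱼ)

L_0(2.7) = (2.7 - 5)/(2 - 5) = 0.766667
L_1(2.7) = (2.7 - 2)/(5 - 2) = 0.233333

P(2.7) = (-8)×L_0(2.7) + (-1)×L_1(2.7)
P(2.7) = -6.366667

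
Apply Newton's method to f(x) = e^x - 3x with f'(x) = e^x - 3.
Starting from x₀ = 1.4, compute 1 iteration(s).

f(x) = e^x - 3x
f'(x) = e^x - 3
x₀ = 1.4

Newton-Raphson formula: x_{n+1} = x_n - f(x_n)/f'(x_n)

Iteration 1:
  f(1.400000) = -0.144800
  f'(1.400000) = 1.055200
  x_1 = 1.400000 - (-0.144800)/1.055200 = 1.537225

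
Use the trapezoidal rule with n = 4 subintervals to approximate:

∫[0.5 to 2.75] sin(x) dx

f(x) = sin(x)
a = 0.5, b = 2.75, n = 4
h = (b - a)/n = 0.562500

Trapezoidal rule: (h/2)[f(x₀) + 2f(x₁) + 2f(x₂) + ... + f(xₙ)]

x_0 = 0.5000, f(x_0) = 0.479426, coefficient = 1
x_1 = 1.0625, f(x_1) = 0.873575, coefficient = 2
x_2 = 1.6250, f(x_2) = 0.998531, coefficient = 2
x_3 = 2.1875, f(x_3) = 0.815789, coefficient = 2
x_4 = 2.7500, f(x_4) = 0.381661, coefficient = 1

I ≈ (0.562500/2) × 6.236878 = 1.754122
Exact value: 1.801885
Error: 0.047763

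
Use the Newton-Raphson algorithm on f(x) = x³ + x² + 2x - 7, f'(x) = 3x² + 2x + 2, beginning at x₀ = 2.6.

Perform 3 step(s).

f(x) = x³ + x² + 2x - 7
f'(x) = 3x² + 2x + 2
x₀ = 2.6

Newton-Raphson formula: x_{n+1} = x_n - f(x_n)/f'(x_n)

Iteration 1:
  f(2.600000) = 22.536000
  f'(2.600000) = 27.480000
  x_1 = 2.600000 - 22.536000/27.480000 = 1.779913
Iteration 2:
  f(1.779913) = 5.366836
  f'(1.779913) = 15.064093
  x_2 = 1.779913 - 5.366836/15.064093 = 1.423646
Iteration 3:
  f(1.423646) = 0.759458
  f'(1.423646) = 10.927594
  x_3 = 1.423646 - 0.759458/10.927594 = 1.354147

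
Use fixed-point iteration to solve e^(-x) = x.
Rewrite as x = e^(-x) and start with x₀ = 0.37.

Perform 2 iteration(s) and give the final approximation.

Equation: e^(-x) = x
Fixed-point form: x = e^(-x)
x₀ = 0.37

x_1 = g(0.370000) = 0.690734
x_2 = g(0.690734) = 0.501208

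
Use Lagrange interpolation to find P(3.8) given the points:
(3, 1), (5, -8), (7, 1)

Lagrange interpolation formula:
P(x) = Σ yᵢ × Lᵢ(x)
where Lᵢ(x) = Π_{j≠i} (x - xⱼ)/(xᵢ - xⱼ)

L_0(3.8) = (3.8 - 5)/(3 - 5) × (3.8 - 7)/(3 - 7) = 0.480000
L_1(3.8) = (3.8 - 3)/(5 - 3) × (3.8 - 7)/(5 - 7) = 0.640000
L_2(3.8) = (3.8 - 3)/(7 - 3) × (3.8 - 5)/(7 - 5) = -0.120000

P(3.8) = 1×L_0(3.8) + (-8)×L_1(3.8) + 1×L_2(3.8)
P(3.8) = -4.760000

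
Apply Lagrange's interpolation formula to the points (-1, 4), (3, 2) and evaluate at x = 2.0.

Lagrange interpolation formula:
P(x) = Σ yᵢ × Lᵢ(x)
where Lᵢ(x) = Π_{j≠i} (x - xⱼ)/(xᵢ - xⱼ)

L_0(2.0) = (2.0 - 3)/(-1 - 3) = 0.250000
L_1(2.0) = (2.0 - (-1))/(3 - (-1)) = 0.750000

P(2.0) = 4×L_0(2.0) + 2×L_1(2.0)
P(2.0) = 2.500000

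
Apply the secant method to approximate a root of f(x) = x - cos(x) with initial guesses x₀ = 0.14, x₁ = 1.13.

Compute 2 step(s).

f(x) = x - cos(x)
x₀ = 0.14, x₁ = 1.13

Secant formula: x_{n+1} = x_n - f(x_n)(x_n - x_{n-1})/(f(x_n) - f(x_{n-1}))

Iteration 1:
  f(0.140000) = -0.850216
  f(1.130000) = 0.703340
  x_2 = 1.130000 - 0.703340×(1.130000 - 0.140000)/(0.703340 - (-0.850216))
       = 0.681798
Iteration 2:
  f(1.130000) = 0.703340
  f(0.681798) = -0.094643
  x_3 = 0.681798 - (-0.094643)×(0.681798 - 1.130000)/(-0.094643 - 0.703340)
       = 0.734956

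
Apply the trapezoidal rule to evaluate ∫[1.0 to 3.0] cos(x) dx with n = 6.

f(x) = cos(x)
a = 1.0, b = 3.0, n = 6
h = (b - a)/n = 0.333333

Trapezoidal rule: (h/2)[f(x₀) + 2f(x₁) + 2f(x₂) + ... + f(xₙ)]

x_0 = 1.0000, f(x_0) = 0.540302, coefficient = 1
x_1 = 1.3333, f(x_1) = 0.235238, coefficient = 2
x_2 = 1.6667, f(x_2) = -0.095724, coefficient = 2
x_3 = 2.0000, f(x_3) = -0.416147, coefficient = 2
x_4 = 2.3333, f(x_4) = -0.690758, coefficient = 2
x_5 = 2.6667, f(x_5) = -0.889327, coefficient = 2
x_6 = 3.0000, f(x_6) = -0.989992, coefficient = 1

I ≈ (0.333333/2) × -4.163125 = -0.693854
Exact value: -0.700351
Error: 0.006497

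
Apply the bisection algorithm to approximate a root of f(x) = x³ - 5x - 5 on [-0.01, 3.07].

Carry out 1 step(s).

f(x) = x³ - 5x - 5
Initial interval: [-0.01, 3.07]

Iteration 1:
  c_1 = (-0.010000 + 3.070000)/2 = 1.530000
  f(c_1) = f(1.530000) = -9.068423
  f(a) × f(c) ≥ 0, new interval: [1.530000, 3.070000]

After 1 iteration(s), the approximation is c_1 = 1.530000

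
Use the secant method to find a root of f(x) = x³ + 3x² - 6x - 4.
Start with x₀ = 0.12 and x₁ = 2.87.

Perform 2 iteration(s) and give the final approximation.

f(x) = x³ + 3x² - 6x - 4
x₀ = 0.12, x₁ = 2.87

Secant formula: x_{n+1} = x_n - f(x_n)(x_n - x_{n-1})/(f(x_n) - f(x_{n-1}))

Iteration 1:
  f(0.120000) = -4.675072
  f(2.870000) = 27.130603
  x_2 = 2.870000 - 27.130603×(2.870000 - 0.120000)/(27.130603 - (-4.675072))
       = 0.524219
Iteration 2:
  f(2.870000) = 27.130603
  f(0.524219) = -6.176838
  x_3 = 0.524219 - (-6.176838)×(0.524219 - 2.870000)/(-6.176838 - 27.130603)
       = 0.959242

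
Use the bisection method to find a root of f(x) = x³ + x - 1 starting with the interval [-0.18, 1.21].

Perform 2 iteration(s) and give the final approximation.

f(x) = x³ + x - 1
Initial interval: [-0.18, 1.21]

Iteration 1:
  c_1 = (-0.180000 + 1.210000)/2 = 0.515000
  f(c_1) = f(0.515000) = -0.348409
  f(a) × f(c) ≥ 0, new interval: [0.515000, 1.210000]
Iteration 2:
  c_2 = (0.515000 + 1.210000)/2 = 0.862500
  f(c_2) = f(0.862500) = 0.504119
  f(a) × f(c) < 0, new interval: [0.515000, 0.862500]

After 2 iteration(s), the approximation is c_2 = 0.862500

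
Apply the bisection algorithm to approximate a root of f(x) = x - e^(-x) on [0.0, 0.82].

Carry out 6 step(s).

f(x) = x - e^(-x)
Initial interval: [0.0, 0.82]

Iteration 1:
  c_1 = (0.000000 + 0.820000)/2 = 0.410000
  f(c_1) = f(0.410000) = -0.253650
  f(a) × f(c) ≥ 0, new interval: [0.410000, 0.820000]
Iteration 2:
  c_2 = (0.410000 + 0.820000)/2 = 0.615000
  f(c_2) = f(0.615000) = 0.074359
  f(a) × f(c) < 0, new interval: [0.410000, 0.615000]
Iteration 3:
  c_3 = (0.410000 + 0.615000)/2 = 0.512500
  f(c_3) = f(0.512500) = -0.086496
  f(a) × f(c) ≥ 0, new interval: [0.512500, 0.615000]
Iteration 4:
  c_4 = (0.512500 + 0.615000)/2 = 0.563750
  f(c_4) = f(0.563750) = -0.005321
  f(a) × f(c) ≥ 0, new interval: [0.563750, 0.615000]
Iteration 5:
  c_5 = (0.563750 + 0.615000)/2 = 0.589375
  f(c_5) = f(0.589375) = 0.034701
  f(a) × f(c) < 0, new interval: [0.563750, 0.589375]
Iteration 6:
  c_6 = (0.563750 + 0.589375)/2 = 0.576562
  f(c_6) = f(0.576562) = 0.014736
  f(a) × f(c) < 0, new interval: [0.563750, 0.576562]

After 6 iteration(s), the approximation is c_6 = 0.576562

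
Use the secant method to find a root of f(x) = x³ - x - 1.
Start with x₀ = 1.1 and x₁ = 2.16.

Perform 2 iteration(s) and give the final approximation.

f(x) = x³ - x - 1
x₀ = 1.1, x₁ = 2.16

Secant formula: x_{n+1} = x_n - f(x_n)(x_n - x_{n-1})/(f(x_n) - f(x_{n-1}))

Iteration 1:
  f(1.100000) = -0.769000
  f(2.160000) = 6.917696
  x_2 = 2.160000 - 6.917696×(2.160000 - 1.100000)/(6.917696 - (-0.769000))
       = 1.206046
Iteration 2:
  f(2.160000) = 6.917696
  f(1.206046) = -0.451797
  x_3 = 1.206046 - (-0.451797)×(1.206046 - 2.160000)/(-0.451797 - 6.917696)
       = 1.264529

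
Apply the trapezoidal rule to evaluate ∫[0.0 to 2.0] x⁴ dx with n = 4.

f(x) = x⁴
a = 0.0, b = 2.0, n = 4
h = (b - a)/n = 0.500000

Trapezoidal rule: (h/2)[f(x₀) + 2f(x₁) + 2f(x₂) + ... + f(xₙ)]

x_0 = 0.0000, f(x_0) = 0.000000, coefficient = 1
x_1 = 0.5000, f(x_1) = 0.062500, coefficient = 2
x_2 = 1.0000, f(x_2) = 1.000000, coefficient = 2
x_3 = 1.5000, f(x_3) = 5.062500, coefficient = 2
x_4 = 2.0000, f(x_4) = 16.000000, coefficient = 1

I ≈ (0.500000/2) × 28.250000 = 7.062500
Exact value: 6.400000
Error: 0.662500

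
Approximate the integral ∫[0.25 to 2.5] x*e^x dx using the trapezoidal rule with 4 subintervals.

f(x) = x*e^x
a = 0.25, b = 2.5, n = 4
h = (b - a)/n = 0.562500

Trapezoidal rule: (h/2)[f(x₀) + 2f(x₁) + 2f(x₂) + ... + f(xₙ)]

x_0 = 0.2500, f(x_0) = 0.321006, coefficient = 1
x_1 = 0.8125, f(x_1) = 1.830997, coefficient = 2
x_2 = 1.3750, f(x_2) = 5.438230, coefficient = 2
x_3 = 1.9375, f(x_3) = 13.448916, coefficient = 2
x_4 = 2.5000, f(x_4) = 30.456235, coefficient = 1

I ≈ (0.562500/2) × 72.213528 = 20.310055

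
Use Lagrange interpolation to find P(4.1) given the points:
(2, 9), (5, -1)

Lagrange interpolation formula:
P(x) = Σ yᵢ × Lᵢ(x)
where Lᵢ(x) = Π_{j≠i} (x - xⱼ)/(xᵢ - xⱼ)

L_0(4.1) = (4.1 - 5)/(2 - 5) = 0.300000
L_1(4.1) = (4.1 - 2)/(5 - 2) = 0.700000

P(4.1) = 9×L_0(4.1) + (-1)×L_1(4.1)
P(4.1) = 2.000000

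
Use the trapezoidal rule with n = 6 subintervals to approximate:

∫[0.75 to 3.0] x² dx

f(x) = x²
a = 0.75, b = 3.0, n = 6
h = (b - a)/n = 0.375000

Trapezoidal rule: (h/2)[f(x₀) + 2f(x₁) + 2f(x₂) + ... + f(xₙ)]

x_0 = 0.7500, f(x_0) = 0.562500, coefficient = 1
x_1 = 1.1250, f(x_1) = 1.265625, coefficient = 2
x_2 = 1.5000, f(x_2) = 2.250000, coefficient = 2
x_3 = 1.8750, f(x_3) = 3.515625, coefficient = 2
x_4 = 2.2500, f(x_4) = 5.062500, coefficient = 2
x_5 = 2.6250, f(x_5) = 6.890625, coefficient = 2
x_6 = 3.0000, f(x_6) = 9.000000, coefficient = 1

I ≈ (0.375000/2) × 47.531250 = 8.912109
Exact value: 8.859375
Error: 0.052734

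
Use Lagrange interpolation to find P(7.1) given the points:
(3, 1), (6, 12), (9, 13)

Lagrange interpolation formula:
P(x) = Σ yᵢ × Lᵢ(x)
where Lᵢ(x) = Π_{j≠i} (x - xⱼ)/(xᵢ - xⱼ)

L_0(7.1) = (7.1 - 6)/(3 - 6) × (7.1 - 9)/(3 - 9) = -0.116111
L_1(7.1) = (7.1 - 3)/(6 - 3) × (7.1 - 9)/(6 - 9) = 0.865556
L_2(7.1) = (7.1 - 3)/(9 - 3) × (7.1 - 6)/(9 - 6) = 0.250556

P(7.1) = 1×L_0(7.1) + 12×L_1(7.1) + 13×L_2(7.1)
P(7.1) = 13.527778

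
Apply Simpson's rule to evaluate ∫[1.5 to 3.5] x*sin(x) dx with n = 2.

f(x) = x*sin(x)
a = 1.5, b = 3.5, n = 2
h = (b - a)/n = 1.000000

Simpson's rule: (h/3)[f(x₀) + 4f(x₁) + 2f(x₂) + ... + f(xₙ)]

x_0 = 1.5000, f(x_0) = 1.496242, coefficient = 1
x_1 = 2.5000, f(x_1) = 1.496180, coefficient = 4
x_2 = 3.5000, f(x_2) = -1.227741, coefficient = 1

I ≈ (1.000000/3) × 6.253223 = 2.084408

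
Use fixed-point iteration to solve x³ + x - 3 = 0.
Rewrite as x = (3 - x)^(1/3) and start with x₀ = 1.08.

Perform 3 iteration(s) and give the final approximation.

Equation: x³ + x - 3 = 0
Fixed-point form: x = (3 - x)^(1/3)
x₀ = 1.08

x_1 = g(1.080000) = 1.242893
x_2 = g(1.242893) = 1.206700
x_3 = g(1.206700) = 1.214929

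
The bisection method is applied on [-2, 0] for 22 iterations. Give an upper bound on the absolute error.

Bisection error bound: |error| ≤ (b-a)/2^n
|error| ≤ (0 - (-2))/2^22 = 2/2^22
|error| ≤ 0.0000004768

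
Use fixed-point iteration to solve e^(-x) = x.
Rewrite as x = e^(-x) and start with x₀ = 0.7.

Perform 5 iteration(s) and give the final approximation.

Equation: e^(-x) = x
Fixed-point form: x = e^(-x)
x₀ = 0.7

x_1 = g(0.700000) = 0.496585
x_2 = g(0.496585) = 0.608605
x_3 = g(0.608605) = 0.544109
x_4 = g(0.544109) = 0.580359
x_5 = g(0.580359) = 0.559698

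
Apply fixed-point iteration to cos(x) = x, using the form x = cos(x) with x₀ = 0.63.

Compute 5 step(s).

Equation: cos(x) = x
Fixed-point form: x = cos(x)
x₀ = 0.63

x_1 = g(0.630000) = 0.808028
x_2 = g(0.808028) = 0.690926
x_3 = g(0.690926) = 0.770656
x_4 = g(0.770656) = 0.717454
x_5 = g(0.717454) = 0.753482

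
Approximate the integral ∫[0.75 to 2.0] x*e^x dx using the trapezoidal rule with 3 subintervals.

f(x) = x*e^x
a = 0.75, b = 2.0, n = 3
h = (b - a)/n = 0.416667

Trapezoidal rule: (h/2)[f(x₀) + 2f(x₁) + 2f(x₂) + ... + f(xₙ)]

x_0 = 0.7500, f(x_0) = 1.587750, coefficient = 1
x_1 = 1.1667, f(x_1) = 3.746482, coefficient = 2
x_2 = 1.5833, f(x_2) = 7.712679, coefficient = 2
x_3 = 2.0000, f(x_3) = 14.778112, coefficient = 1

I ≈ (0.416667/2) × 39.284186 = 8.184205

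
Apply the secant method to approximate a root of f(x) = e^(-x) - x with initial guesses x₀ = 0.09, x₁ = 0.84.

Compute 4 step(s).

f(x) = e^(-x) - x
x₀ = 0.09, x₁ = 0.84

Secant formula: x_{n+1} = x_n - f(x_n)(x_n - x_{n-1})/(f(x_n) - f(x_{n-1}))

Iteration 1:
  f(0.090000) = 0.823931
  f(0.840000) = -0.408289
  x_2 = 0.840000 - (-0.408289)×(0.840000 - 0.090000)/(-0.408289 - 0.823931)
       = 0.591492
Iteration 2:
  f(0.840000) = -0.408289
  f(0.591492) = -0.037991
  x_3 = 0.591492 - (-0.037991)×(0.591492 - 0.840000)/(-0.037991 - (-0.408289))
       = 0.565996
Iteration 3:
  f(0.591492) = -0.037991
  f(0.565996) = 0.001798
  x_4 = 0.565996 - 0.001798×(0.565996 - 0.591492)/(0.001798 - (-0.037991))
       = 0.567148
Iteration 4:
  f(0.565996) = 0.001798
  f(0.567148) = -0.000008
  x_5 = 0.567148 - (-0.000008)×(0.567148 - 0.565996)/(-0.000008 - 0.001798)
       = 0.567143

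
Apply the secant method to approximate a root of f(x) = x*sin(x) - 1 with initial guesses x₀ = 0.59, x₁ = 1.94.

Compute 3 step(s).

f(x) = x*sin(x) - 1
x₀ = 0.59, x₁ = 1.94

Secant formula: x_{n+1} = x_n - f(x_n)(x_n - x_{n-1})/(f(x_n) - f(x_{n-1}))

Iteration 1:
  f(0.590000) = -0.671747
  f(1.940000) = 0.809273
  x_2 = 1.940000 - 0.809273×(1.940000 - 0.590000)/(0.809273 - (-0.671747))
       = 1.202320
Iteration 2:
  f(1.940000) = 0.809273
  f(1.202320) = 0.121617
  x_3 = 1.202320 - 0.121617×(1.202320 - 1.940000)/(0.121617 - 0.809273)
       = 1.071856
Iteration 3:
  f(1.202320) = 0.121617
  f(1.071856) = -0.058814
  x_4 = 1.071856 - (-0.058814)×(1.071856 - 1.202320)/(-0.058814 - 0.121617)
       = 1.114382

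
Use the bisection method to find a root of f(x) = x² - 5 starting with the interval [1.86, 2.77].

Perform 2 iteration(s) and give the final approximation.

f(x) = x² - 5
Initial interval: [1.86, 2.77]

Iteration 1:
  c_1 = (1.860000 + 2.770000)/2 = 2.315000
  f(c_1) = f(2.315000) = 0.359225
  f(a) × f(c) < 0, new interval: [1.860000, 2.315000]
Iteration 2:
  c_2 = (1.860000 + 2.315000)/2 = 2.087500
  f(c_2) = f(2.087500) = -0.642344
  f(a) × f(c) ≥ 0, new interval: [2.087500, 2.315000]

After 2 iteration(s), the approximation is c_2 = 2.087500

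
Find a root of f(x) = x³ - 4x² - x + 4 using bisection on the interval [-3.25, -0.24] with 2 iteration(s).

f(x) = x³ - 4x² - x + 4
Initial interval: [-3.25, -0.24]

Iteration 1:
  c_1 = (-3.250000 + (-0.240000))/2 = -1.745000
  f(c_1) = f(-1.745000) = -11.748669
  f(a) × f(c) ≥ 0, new interval: [-1.745000, -0.240000]
Iteration 2:
  c_2 = (-1.745000 + (-0.240000))/2 = -0.992500
  f(c_2) = f(-0.992500) = 0.074607
  f(a) × f(c) < 0, new interval: [-1.745000, -0.992500]

After 2 iteration(s), the approximation is c_2 = -0.992500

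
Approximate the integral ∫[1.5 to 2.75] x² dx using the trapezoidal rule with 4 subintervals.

f(x) = x²
a = 1.5, b = 2.75, n = 4
h = (b - a)/n = 0.312500

Trapezoidal rule: (h/2)[f(x₀) + 2f(x₁) + 2f(x₂) + ... + f(xₙ)]

x_0 = 1.5000, f(x_0) = 2.250000, coefficient = 1
x_1 = 1.8125, f(x_1) = 3.285156, coefficient = 2
x_2 = 2.1250, f(x_2) = 4.515625, coefficient = 2
x_3 = 2.4375, f(x_3) = 5.941406, coefficient = 2
x_4 = 2.7500, f(x_4) = 7.562500, coefficient = 1

I ≈ (0.312500/2) × 37.296875 = 5.827637
Exact value: 5.807292
Error: 0.020345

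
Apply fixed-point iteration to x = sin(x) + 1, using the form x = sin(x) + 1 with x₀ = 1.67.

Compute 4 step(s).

Equation: x = sin(x) + 1
Fixed-point form: x = sin(x) + 1
x₀ = 1.67

x_1 = g(1.670000) = 1.995083
x_2 = g(1.995083) = 1.911332
x_3 = g(1.911332) = 1.942576
x_4 = g(1.942576) = 1.931682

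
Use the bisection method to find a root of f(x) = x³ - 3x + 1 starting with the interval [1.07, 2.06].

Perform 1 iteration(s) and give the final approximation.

f(x) = x³ - 3x + 1
Initial interval: [1.07, 2.06]

Iteration 1:
  c_1 = (1.070000 + 2.060000)/2 = 1.565000
  f(c_1) = f(1.565000) = 0.138037
  f(a) × f(c) < 0, new interval: [1.070000, 1.565000]

After 1 iteration(s), the approximation is c_1 = 1.565000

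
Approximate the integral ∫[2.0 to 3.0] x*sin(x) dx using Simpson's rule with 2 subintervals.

f(x) = x*sin(x)
a = 2.0, b = 3.0, n = 2
h = (b - a)/n = 0.500000

Simpson's rule: (h/3)[f(x₀) + 4f(x₁) + 2f(x₂) + ... + f(xₙ)]

x_0 = 2.0000, f(x_0) = 1.818595, coefficient = 1
x_1 = 2.5000, f(x_1) = 1.496180, coefficient = 4
x_2 = 3.0000, f(x_2) = 0.423360, coefficient = 1

I ≈ (0.500000/3) × 8.226676 = 1.371113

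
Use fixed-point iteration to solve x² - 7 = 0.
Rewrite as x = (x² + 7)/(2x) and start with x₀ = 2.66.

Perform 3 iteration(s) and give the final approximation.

Equation: x² - 7 = 0
Fixed-point form: x = (x² + 7)/(2x)
x₀ = 2.66

x_1 = g(2.660000) = 2.645789
x_2 = g(2.645789) = 2.645751
x_3 = g(2.645751) = 2.645751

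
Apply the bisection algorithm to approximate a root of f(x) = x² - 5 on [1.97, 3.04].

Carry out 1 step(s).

f(x) = x² - 5
Initial interval: [1.97, 3.04]

Iteration 1:
  c_1 = (1.970000 + 3.040000)/2 = 2.505000
  f(c_1) = f(2.505000) = 1.275025
  f(a) × f(c) < 0, new interval: [1.970000, 2.505000]

After 1 iteration(s), the approximation is c_1 = 2.505000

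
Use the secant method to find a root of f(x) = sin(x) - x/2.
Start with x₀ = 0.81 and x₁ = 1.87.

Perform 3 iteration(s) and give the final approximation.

f(x) = sin(x) - x/2
x₀ = 0.81, x₁ = 1.87

Secant formula: x_{n+1} = x_n - f(x_n)(x_n - x_{n-1})/(f(x_n) - f(x_{n-1}))

Iteration 1:
  f(0.810000) = 0.319287
  f(1.870000) = 0.020572
  x_2 = 1.870000 - 0.020572×(1.870000 - 0.810000)/(0.020572 - 0.319287)
       = 1.942999
Iteration 2:
  f(1.870000) = 0.020572
  f(1.942999) = -0.039971
  x_3 = 1.942999 - (-0.039971)×(1.942999 - 1.870000)/(-0.039971 - 0.020572)
       = 1.894804
Iteration 3:
  f(1.942999) = -0.039971
  f(1.894804) = 0.000565
  x_4 = 1.894804 - 0.000565×(1.894804 - 1.942999)/(0.000565 - (-0.039971))
       = 1.895476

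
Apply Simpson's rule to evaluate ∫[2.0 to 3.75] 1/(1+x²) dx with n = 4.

f(x) = 1/(1+x²)
a = 2.0, b = 3.75, n = 4
h = (b - a)/n = 0.437500

Simpson's rule: (h/3)[f(x₀) + 4f(x₁) + 2f(x₂) + ... + f(xₙ)]

x_0 = 2.0000, f(x_0) = 0.200000, coefficient = 1
x_1 = 2.4375, f(x_1) = 0.144063, coefficient = 4
x_2 = 2.8750, f(x_2) = 0.107926, coefficient = 2
x_3 = 3.3125, f(x_3) = 0.083524, coefficient = 4
x_4 = 3.7500, f(x_4) = 0.066390, coefficient = 1

I ≈ (0.437500/3) × 1.392588 = 0.203086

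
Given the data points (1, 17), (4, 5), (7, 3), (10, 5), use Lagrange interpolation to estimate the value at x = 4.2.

Lagrange interpolation formula:
P(x) = Σ yᵢ × Lᵢ(x)
where Lᵢ(x) = Π_{j≠i} (x - xⱼ)/(xᵢ - xⱼ)

L_0(4.2) = (4.2 - 4)/(1 - 4) × (4.2 - 7)/(1 - 7) × (4.2 - 10)/(1 - 10) = -0.020049
L_1(4.2) = (4.2 - 1)/(4 - 1) × (4.2 - 7)/(4 - 7) × (4.2 - 10)/(4 - 10) = 0.962370
L_2(4.2) = (4.2 - 1)/(7 - 1) × (4.2 - 4)/(7 - 4) × (4.2 - 10)/(7 - 10) = 0.068741
L_3(4.2) = (4.2 - 1)/(10 - 1) × (4.2 - 4)/(10 - 4) × (4.2 - 7)/(10 - 7) = -0.011062

P(4.2) = 17×L_0(4.2) + 5×L_1(4.2) + 3×L_2(4.2) + 5×L_3(4.2)
P(4.2) = 4.621926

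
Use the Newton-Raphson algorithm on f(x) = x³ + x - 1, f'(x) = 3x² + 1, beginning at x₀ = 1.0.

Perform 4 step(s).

f(x) = x³ + x - 1
f'(x) = 3x² + 1
x₀ = 1.0

Newton-Raphson formula: x_{n+1} = x_n - f(x_n)/f'(x_n)

Iteration 1:
  f(1.000000) = 1.000000
  f'(1.000000) = 4.000000
  x_1 = 1.000000 - 1.000000/4.000000 = 0.750000
Iteration 2:
  f(0.750000) = 0.171875
  f'(0.750000) = 2.687500
  x_2 = 0.750000 - 0.171875/2.687500 = 0.686047
Iteration 3:
  f(0.686047) = 0.008941
  f'(0.686047) = 2.411979
  x_3 = 0.686047 - 0.008941/2.411979 = 0.682340
Iteration 4:
  f(0.682340) = 0.000028
  f'(0.682340) = 2.396762
  x_4 = 0.682340 - 0.000028/2.396762 = 0.682328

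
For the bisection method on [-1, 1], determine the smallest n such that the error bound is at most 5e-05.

We need (b-a)/2^n ≤ 5e-05
(1 - (-1))/2^n ≤ 5e-05
2/2^n ≤ 5e-05
2^n ≥ 40000
n ≥ log₂(40000) = 15.29
n ≥ 16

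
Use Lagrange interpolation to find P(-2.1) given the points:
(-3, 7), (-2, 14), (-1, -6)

Lagrange interpolation formula:
P(x) = Σ yᵢ × Lᵢ(x)
where Lᵢ(x) = Π_{j≠i} (x - xⱼ)/(xᵢ - xⱼ)

L_0(-2.1) = (-2.1 - (-2))/(-3 - (-2)) × (-2.1 - (-1))/(-3 - (-1)) = 0.055000
L_1(-2.1) = (-2.1 - (-3))/(-2 - (-3)) × (-2.1 - (-1))/(-2 - (-1)) = 0.990000
L_2(-2.1) = (-2.1 - (-3))/(-1 - (-3)) × (-2.1 - (-2))/(-1 - (-2)) = -0.045000

P(-2.1) = 7×L_0(-2.1) + 14×L_1(-2.1) + (-6)×L_2(-2.1)
P(-2.1) = 14.515000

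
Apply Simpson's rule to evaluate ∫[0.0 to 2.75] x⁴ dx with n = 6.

f(x) = x⁴
a = 0.0, b = 2.75, n = 6
h = (b - a)/n = 0.458333

Simpson's rule: (h/3)[f(x₀) + 4f(x₁) + 2f(x₂) + ... + f(xₙ)]

x_0 = 0.0000, f(x_0) = 0.000000, coefficient = 1
x_1 = 0.4583, f(x_1) = 0.044129, coefficient = 4
x_2 = 0.9167, f(x_2) = 0.706067, coefficient = 2
x_3 = 1.3750, f(x_3) = 3.574463, coefficient = 4
x_4 = 1.8333, f(x_4) = 11.297068, coefficient = 2
x_5 = 2.2917, f(x_5) = 27.580732, coefficient = 4
x_6 = 2.7500, f(x_6) = 57.191406, coefficient = 1

I ≈ (0.458333/3) × 205.994973 = 31.471454
Exact value: 31.455273
Error: 0.016181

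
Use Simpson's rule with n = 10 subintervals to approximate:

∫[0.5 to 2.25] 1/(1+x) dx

f(x) = 1/(1+x)
a = 0.5, b = 2.25, n = 10
h = (b - a)/n = 0.175000

Simpson's rule: (h/3)[f(x₀) + 4f(x₁) + 2f(x₂) + ... + f(xₙ)]

x_0 = 0.5000, f(x_0) = 0.666667, coefficient = 1
x_1 = 0.6750, f(x_1) = 0.597015, coefficient = 4
x_2 = 0.8500, f(x_2) = 0.540541, coefficient = 2
x_3 = 1.0250, f(x_3) = 0.493827, coefficient = 4
x_4 = 1.2000, f(x_4) = 0.454545, coefficient = 2
x_5 = 1.3750, f(x_5) = 0.421053, coefficient = 4
x_6 = 1.5500, f(x_6) = 0.392157, coefficient = 2
x_7 = 1.7250, f(x_7) = 0.366972, coefficient = 4
x_8 = 1.9000, f(x_8) = 0.344828, coefficient = 2
x_9 = 2.0750, f(x_9) = 0.325203, coefficient = 4
x_10 = 2.2500, f(x_10) = 0.307692, coefficient = 1

I ≈ (0.175000/3) × 13.254782 = 0.773196
Exact value: 0.773190
Error: 0.000006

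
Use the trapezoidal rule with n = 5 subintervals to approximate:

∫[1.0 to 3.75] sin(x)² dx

f(x) = sin(x)²
a = 1.0, b = 3.75, n = 5
h = (b - a)/n = 0.550000

Trapezoidal rule: (h/2)[f(x₀) + 2f(x₁) + 2f(x₂) + ... + f(xₙ)]

x_0 = 1.0000, f(x_0) = 0.708073, coefficient = 1
x_1 = 1.5500, f(x_1) = 0.999568, coefficient = 2
x_2 = 2.1000, f(x_2) = 0.745130, coefficient = 2
x_3 = 2.6500, f(x_3) = 0.222813, coefficient = 2
x_4 = 3.2000, f(x_4) = 0.003408, coefficient = 2
x_5 = 3.7500, f(x_5) = 0.326682, coefficient = 1

I ≈ (0.550000/2) × 4.976592 = 1.368563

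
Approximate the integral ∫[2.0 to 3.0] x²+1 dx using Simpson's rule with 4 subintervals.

f(x) = x²+1
a = 2.0, b = 3.0, n = 4
h = (b - a)/n = 0.250000

Simpson's rule: (h/3)[f(x₀) + 4f(x₁) + 2f(x₂) + ... + f(xₙ)]

x_0 = 2.0000, f(x_0) = 5.000000, coefficient = 1
x_1 = 2.2500, f(x_1) = 6.062500, coefficient = 4
x_2 = 2.5000, f(x_2) = 7.250000, coefficient = 2
x_3 = 2.7500, f(x_3) = 8.562500, coefficient = 4
x_4 = 3.0000, f(x_4) = 10.000000, coefficient = 1

I ≈ (0.250000/3) × 88.000000 = 7.333333
Exact value: 7.333333
Error: 0.000000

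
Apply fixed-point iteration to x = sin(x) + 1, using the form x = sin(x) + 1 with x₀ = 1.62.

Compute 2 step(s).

Equation: x = sin(x) + 1
Fixed-point form: x = sin(x) + 1
x₀ = 1.62

x_1 = g(1.620000) = 1.998790
x_2 = g(1.998790) = 1.909800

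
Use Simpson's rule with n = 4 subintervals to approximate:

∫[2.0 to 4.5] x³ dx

f(x) = x³
a = 2.0, b = 4.5, n = 4
h = (b - a)/n = 0.625000

Simpson's rule: (h/3)[f(x₀) + 4f(x₁) + 2f(x₂) + ... + f(xₙ)]

x_0 = 2.0000, f(x_0) = 8.000000, coefficient = 1
x_1 = 2.6250, f(x_1) = 18.087891, coefficient = 4
x_2 = 3.2500, f(x_2) = 34.328125, coefficient = 2
x_3 = 3.8750, f(x_3) = 58.185547, coefficient = 4
x_4 = 4.5000, f(x_4) = 91.125000, coefficient = 1

I ≈ (0.625000/3) × 472.875000 = 98.515625
Exact value: 98.515625
Error: 0.000000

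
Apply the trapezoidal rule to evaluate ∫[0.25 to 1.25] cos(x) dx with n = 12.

f(x) = cos(x)
a = 0.25, b = 1.25, n = 12
h = (b - a)/n = 0.083333

Trapezoidal rule: (h/2)[f(x₀) + 2f(x₁) + 2f(x₂) + ... + f(xₙ)]

x_0 = 0.2500, f(x_0) = 0.968912, coefficient = 1
x_1 = 0.3333, f(x_1) = 0.944957, coefficient = 2
x_2 = 0.4167, f(x_2) = 0.914443, coefficient = 2
x_3 = 0.5000, f(x_3) = 0.877583, coefficient = 2
x_4 = 0.5833, f(x_4) = 0.834631, coefficient = 2
x_5 = 0.6667, f(x_5) = 0.785887, coefficient = 2
x_6 = 0.7500, f(x_6) = 0.731689, coefficient = 2
x_7 = 0.8333, f(x_7) = 0.672412, coefficient = 2
x_8 = 0.9167, f(x_8) = 0.608469, coefficient = 2
x_9 = 1.0000, f(x_9) = 0.540302, coefficient = 2
x_10 = 1.0833, f(x_10) = 0.468386, coefficient = 2
x_11 = 1.1667, f(x_11) = 0.393219, coefficient = 2
x_12 = 1.2500, f(x_12) = 0.315322, coefficient = 1

I ≈ (0.083333/2) × 16.828191 = 0.701175
Exact value: 0.701581
Error: 0.000406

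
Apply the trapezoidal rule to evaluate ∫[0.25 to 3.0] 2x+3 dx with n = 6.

f(x) = 2x+3
a = 0.25, b = 3.0, n = 6
h = (b - a)/n = 0.458333

Trapezoidal rule: (h/2)[f(x₀) + 2f(x₁) + 2f(x₂) + ... + f(xₙ)]

x_0 = 0.2500, f(x_0) = 3.500000, coefficient = 1
x_1 = 0.7083, f(x_1) = 4.416667, coefficient = 2
x_2 = 1.1667, f(x_2) = 5.333333, coefficient = 2
x_3 = 1.6250, f(x_3) = 6.250000, coefficient = 2
x_4 = 2.0833, f(x_4) = 7.166667, coefficient = 2
x_5 = 2.5417, f(x_5) = 8.083333, coefficient = 2
x_6 = 3.0000, f(x_6) = 9.000000, coefficient = 1

I ≈ (0.458333/2) × 75.000000 = 17.187500
Exact value: 17.187500
Error: 0.000000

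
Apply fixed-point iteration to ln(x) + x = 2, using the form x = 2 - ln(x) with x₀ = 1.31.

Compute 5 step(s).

Equation: ln(x) + x = 2
Fixed-point form: x = 2 - ln(x)
x₀ = 1.31

x_1 = g(1.310000) = 1.729973
x_2 = g(1.729973) = 1.451894
x_3 = g(1.451894) = 1.627131
x_4 = g(1.627131) = 1.513182
x_5 = g(1.513182) = 1.585785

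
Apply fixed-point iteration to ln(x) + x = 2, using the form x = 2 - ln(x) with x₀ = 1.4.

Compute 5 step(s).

Equation: ln(x) + x = 2
Fixed-point form: x = 2 - ln(x)
x₀ = 1.4

x_1 = g(1.400000) = 1.663528
x_2 = g(1.663528) = 1.491059
x_3 = g(1.491059) = 1.600513
x_4 = g(1.600513) = 1.529676
x_5 = g(1.529676) = 1.574944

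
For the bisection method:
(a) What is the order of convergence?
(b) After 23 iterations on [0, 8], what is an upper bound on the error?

(a) Bisection has linear (order 1) convergence; the error is halved each step.

(b) Error bound = (b-a)/2^n = (8 - 0)/2^{23}
    = 8/2^{23}

(a) 1 (linear); (b) error ≤ 9.54e-07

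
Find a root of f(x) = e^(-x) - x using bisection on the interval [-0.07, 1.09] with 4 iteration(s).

f(x) = e^(-x) - x
Initial interval: [-0.07, 1.09]

Iteration 1:
  c_1 = (-0.070000 + 1.090000)/2 = 0.510000
  f(c_1) = f(0.510000) = 0.090496
  f(a) × f(c) ≥ 0, new interval: [0.510000, 1.090000]
Iteration 2:
  c_2 = (0.510000 + 1.090000)/2 = 0.800000
  f(c_2) = f(0.800000) = -0.350671
  f(a) × f(c) < 0, new interval: [0.510000, 0.800000]
Iteration 3:
  c_3 = (0.510000 + 0.800000)/2 = 0.655000
  f(c_3) = f(0.655000) = -0.135558
  f(a) × f(c) < 0, new interval: [0.510000, 0.655000]
Iteration 4:
  c_4 = (0.510000 + 0.655000)/2 = 0.582500
  f(c_4) = f(0.582500) = -0.024000
  f(a) × f(c) < 0, new interval: [0.510000, 0.582500]

After 4 iteration(s), the approximation is c_4 = 0.582500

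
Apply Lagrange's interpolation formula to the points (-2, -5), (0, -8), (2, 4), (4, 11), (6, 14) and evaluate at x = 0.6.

Lagrange interpolation formula:
P(x) = Σ yᵢ × Lᵢ(x)
where Lᵢ(x) = Π_{j≠i} (x - xⱼ)/(xᵢ - xⱼ)

L_0(0.6) = (0.6 - 0)/(-2 - 0) × (0.6 - 2)/(-2 - 2) × (0.6 - 4)/(-2 - 4) × (0.6 - 6)/(-2 - 6) = -0.040163
L_1(0.6) = (0.6 - (-2))/(0 - (-2)) × (0.6 - 2)/(0 - 2) × (0.6 - 4)/(0 - 4) × (0.6 - 6)/(0 - 6) = 0.696150
L_2(0.6) = (0.6 - (-2))/(2 - (-2)) × (0.6 - 0)/(2 - 0) × (0.6 - 4)/(2 - 4) × (0.6 - 6)/(2 - 6) = 0.447525
L_3(0.6) = (0.6 - (-2))/(4 - (-2)) × (0.6 - 0)/(4 - 0) × (0.6 - 2)/(4 - 2) × (0.6 - 6)/(4 - 6) = -0.122850
L_4(0.6) = (0.6 - (-2))/(6 - (-2)) × (0.6 - 0)/(6 - 0) × (0.6 - 2)/(6 - 2) × (0.6 - 4)/(6 - 4) = 0.019338

P(0.6) = (-5)×L_0(0.6) + (-8)×L_1(0.6) + 4×L_2(0.6) + 11×L_3(0.6) + 14×L_4(0.6)
P(0.6) = -4.658913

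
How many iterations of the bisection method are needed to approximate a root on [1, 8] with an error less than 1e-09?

We need (b-a)/2^n ≤ 1e-09
(8 - 1)/2^n ≤ 1e-09
7/2^n ≤ 1e-09
2^n ≥ 7000000000
n ≥ log₂(7000000000) = 32.70
n ≥ 33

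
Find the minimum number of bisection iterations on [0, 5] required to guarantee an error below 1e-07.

We need (b-a)/2^n ≤ 1e-07
(5 - 0)/2^n ≤ 1e-07
5/2^n ≤ 1e-07
2^n ≥ 50000000
n ≥ log₂(50000000) = 25.58
n ≥ 26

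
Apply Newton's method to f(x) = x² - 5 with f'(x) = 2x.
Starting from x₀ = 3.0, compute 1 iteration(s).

f(x) = x² - 5
f'(x) = 2x
x₀ = 3.0

Newton-Raphson formula: x_{n+1} = x_n - f(x_n)/f'(x_n)

Iteration 1:
  f(3.000000) = 4.000000
  f'(3.000000) = 6.000000
  x_1 = 3.000000 - 4.000000/6.000000 = 2.333333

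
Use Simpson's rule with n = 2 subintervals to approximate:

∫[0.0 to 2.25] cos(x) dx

f(x) = cos(x)
a = 0.0, b = 2.25, n = 2
h = (b - a)/n = 1.125000

Simpson's rule: (h/3)[f(x₀) + 4f(x₁) + 2f(x₂) + ... + f(xₙ)]

x_0 = 0.0000, f(x_0) = 1.000000, coefficient = 1
x_1 = 1.1250, f(x_1) = 0.431177, coefficient = 4
x_2 = 2.2500, f(x_2) = -0.628174, coefficient = 1

I ≈ (1.125000/3) × 2.096532 = 0.786200
Exact value: 0.778073
Error: 0.008126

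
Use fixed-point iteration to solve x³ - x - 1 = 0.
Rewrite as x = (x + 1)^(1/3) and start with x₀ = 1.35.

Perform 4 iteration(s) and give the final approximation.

Equation: x³ - x - 1 = 0
Fixed-point form: x = (x + 1)^(1/3)
x₀ = 1.35

x_1 = g(1.350000) = 1.329503
x_2 = g(1.329503) = 1.325626
x_3 = g(1.325626) = 1.324890
x_4 = g(1.324890) = 1.324751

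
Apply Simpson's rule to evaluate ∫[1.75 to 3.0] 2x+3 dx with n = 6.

f(x) = 2x+3
a = 1.75, b = 3.0, n = 6
h = (b - a)/n = 0.208333

Simpson's rule: (h/3)[f(x₀) + 4f(x₁) + 2f(x₂) + ... + f(xₙ)]

x_0 = 1.7500, f(x_0) = 6.500000, coefficient = 1
x_1 = 1.9583, f(x_1) = 6.916667, coefficient = 4
x_2 = 2.1667, f(x_2) = 7.333333, coefficient = 2
x_3 = 2.3750, f(x_3) = 7.750000, coefficient = 4
x_4 = 2.5833, f(x_4) = 8.166667, coefficient = 2
x_5 = 2.7917, f(x_5) = 8.583333, coefficient = 4
x_6 = 3.0000, f(x_6) = 9.000000, coefficient = 1

I ≈ (0.208333/3) × 139.500000 = 9.687500
Exact value: 9.687500
Error: 0.000000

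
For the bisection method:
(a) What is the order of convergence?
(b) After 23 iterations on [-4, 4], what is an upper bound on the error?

(a) Bisection has linear (order 1) convergence; the error is halved each step.

(b) Error bound = (b-a)/2^n = (4 - (-4))/2^{23}
    = 8/2^{23}

(a) 1 (linear); (b) error ≤ 9.54e-07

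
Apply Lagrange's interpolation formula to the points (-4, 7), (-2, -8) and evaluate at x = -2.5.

Lagrange interpolation formula:
P(x) = Σ yᵢ × Lᵢ(x)
where Lᵢ(x) = Π_{j≠i} (x - xⱼ)/(xᵢ - xⱼ)

L_0(-2.5) = (-2.5 - (-2))/(-4 - (-2)) = 0.250000
L_1(-2.5) = (-2.5 - (-4))/(-2 - (-4)) = 0.750000

P(-2.5) = 7×L_0(-2.5) + (-8)×L_1(-2.5)
P(-2.5) = -4.250000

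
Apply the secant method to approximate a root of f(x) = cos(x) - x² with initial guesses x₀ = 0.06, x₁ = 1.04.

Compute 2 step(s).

f(x) = cos(x) - x²
x₀ = 0.06, x₁ = 1.04

Secant formula: x_{n+1} = x_n - f(x_n)(x_n - x_{n-1})/(f(x_n) - f(x_{n-1}))

Iteration 1:
  f(0.060000) = 0.994601
  f(1.040000) = -0.575380
  x_2 = 1.040000 - (-0.575380)×(1.040000 - 0.060000)/(-0.575380 - 0.994601)
       = 0.680841
Iteration 2:
  f(1.040000) = -0.575380
  f(0.680841) = 0.313499
  x_3 = 0.680841 - 0.313499×(0.680841 - 1.040000)/(0.313499 - (-0.575380))
       = 0.807513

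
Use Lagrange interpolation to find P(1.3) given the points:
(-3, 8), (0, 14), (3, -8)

Lagrange interpolation formula:
P(x) = Σ yᵢ × Lᵢ(x)
where Lᵢ(x) = Π_{j≠i} (x - xⱼ)/(xᵢ - xⱼ)

L_0(1.3) = (1.3 - 0)/(-3 - 0) × (1.3 - 3)/(-3 - 3) = -0.122778
L_1(1.3) = (1.3 - (-3))/(0 - (-3)) × (1.3 - 3)/(0 - 3) = 0.812222
L_2(1.3) = (1.3 - (-3))/(3 - (-3)) × (1.3 - 0)/(3 - 0) = 0.310556

P(1.3) = 8×L_0(1.3) + 14×L_1(1.3) + (-8)×L_2(1.3)
P(1.3) = 7.904444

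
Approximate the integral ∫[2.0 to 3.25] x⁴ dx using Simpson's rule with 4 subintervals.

f(x) = x⁴
a = 2.0, b = 3.25, n = 4
h = (b - a)/n = 0.312500

Simpson's rule: (h/3)[f(x₀) + 4f(x₁) + 2f(x₂) + ... + f(xₙ)]

x_0 = 2.0000, f(x_0) = 16.000000, coefficient = 1
x_1 = 2.3125, f(x_1) = 28.597427, coefficient = 4
x_2 = 2.6250, f(x_2) = 47.480713, coefficient = 2
x_3 = 2.9375, f(x_3) = 74.458023, coefficient = 4
x_4 = 3.2500, f(x_4) = 111.566406, coefficient = 1

I ≈ (0.312500/3) × 634.749634 = 66.119754
Exact value: 66.118164
Error: 0.001589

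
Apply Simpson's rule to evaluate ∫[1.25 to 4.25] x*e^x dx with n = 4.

f(x) = x*e^x
a = 1.25, b = 4.25, n = 4
h = (b - a)/n = 0.750000

Simpson's rule: (h/3)[f(x₀) + 4f(x₁) + 2f(x₂) + ... + f(xₙ)]

x_0 = 1.2500, f(x_0) = 4.362929, coefficient = 1
x_1 = 2.0000, f(x_1) = 14.778112, coefficient = 4
x_2 = 2.7500, f(x_2) = 43.017238, coefficient = 2
x_3 = 3.5000, f(x_3) = 115.904082, coefficient = 4
x_4 = 4.2500, f(x_4) = 297.948002, coefficient = 1

I ≈ (0.750000/3) × 911.074183 = 227.768546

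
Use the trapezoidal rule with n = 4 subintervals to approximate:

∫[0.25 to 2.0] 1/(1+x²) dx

f(x) = 1/(1+x²)
a = 0.25, b = 2.0, n = 4
h = (b - a)/n = 0.437500

Trapezoidal rule: (h/2)[f(x₀) + 2f(x₁) + 2f(x₂) + ... + f(xₙ)]

x_0 = 0.2500, f(x_0) = 0.941176, coefficient = 1
x_1 = 0.6875, f(x_1) = 0.679045, coefficient = 2
x_2 = 1.1250, f(x_2) = 0.441379, coefficient = 2
x_3 = 1.5625, f(x_3) = 0.290579, coefficient = 2
x_4 = 2.0000, f(x_4) = 0.200000, coefficient = 1

I ≈ (0.437500/2) × 3.963183 = 0.866946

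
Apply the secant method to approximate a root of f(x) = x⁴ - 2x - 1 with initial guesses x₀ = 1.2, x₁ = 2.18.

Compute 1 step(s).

f(x) = x⁴ - 2x - 1
x₀ = 1.2, x₁ = 2.18

Secant formula: x_{n+1} = x_n - f(x_n)(x_n - x_{n-1})/(f(x_n) - f(x_{n-1}))

Iteration 1:
  f(1.200000) = -1.326400
  f(2.180000) = 17.225306
  x_2 = 2.180000 - 17.225306×(2.180000 - 1.200000)/(17.225306 - (-1.326400))
       = 1.270068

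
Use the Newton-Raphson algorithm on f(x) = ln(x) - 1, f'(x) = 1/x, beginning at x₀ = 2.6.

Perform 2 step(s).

f(x) = ln(x) - 1
f'(x) = 1/x
x₀ = 2.6

Newton-Raphson formula: x_{n+1} = x_n - f(x_n)/f'(x_n)

Iteration 1:
  f(2.600000) = -0.044489
  f'(2.600000) = 0.384615
  x_1 = 2.600000 - (-0.044489)/0.384615 = 2.715670
Iteration 2:
  f(2.715670) = -0.000961
  f'(2.715670) = 0.368233
  x_2 = 2.715670 - (-0.000961)/0.368233 = 2.718281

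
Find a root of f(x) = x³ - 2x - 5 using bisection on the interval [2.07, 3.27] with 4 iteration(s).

f(x) = x³ - 2x - 5
Initial interval: [2.07, 3.27]

Iteration 1:
  c_1 = (2.070000 + 3.270000)/2 = 2.670000
  f(c_1) = f(2.670000) = 8.694163
  f(a) × f(c) < 0, new interval: [2.070000, 2.670000]
Iteration 2:
  c_2 = (2.070000 + 2.670000)/2 = 2.370000
  f(c_2) = f(2.370000) = 3.572053
  f(a) × f(c) < 0, new interval: [2.070000, 2.370000]
Iteration 3:
  c_3 = (2.070000 + 2.370000)/2 = 2.220000
  f(c_3) = f(2.220000) = 1.501048
  f(a) × f(c) < 0, new interval: [2.070000, 2.220000]
Iteration 4:
  c_4 = (2.070000 + 2.220000)/2 = 2.145000
  f(c_4) = f(2.145000) = 0.579199
  f(a) × f(c) < 0, new interval: [2.070000, 2.145000]

After 4 iteration(s), the approximation is c_4 = 2.145000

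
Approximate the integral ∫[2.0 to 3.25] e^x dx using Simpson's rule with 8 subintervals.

f(x) = e^x
a = 2.0, b = 3.25, n = 8
h = (b - a)/n = 0.156250

Simpson's rule: (h/3)[f(x₀) + 4f(x₁) + 2f(x₂) + ... + f(xₙ)]

x_0 = 2.0000, f(x_0) = 7.389056, coefficient = 1
x_1 = 2.1562, f(x_1) = 8.638682, coefficient = 4
x_2 = 2.3125, f(x_2) = 10.099642, coefficient = 2
x_3 = 2.4688, f(x_3) = 11.807678, coefficient = 4
x_4 = 2.6250, f(x_4) = 13.804574, coefficient = 2
x_5 = 2.7812, f(x_5) = 16.139182, coefficient = 4
x_6 = 2.9375, f(x_6) = 18.868616, coefficient = 2
x_7 = 3.0938, f(x_7) = 22.059647, coefficient = 4
x_8 = 3.2500, f(x_8) = 25.790340, coefficient = 1

I ≈ (0.156250/3) × 353.305816 = 18.401345
Exact value: 18.401284
Error: 0.000061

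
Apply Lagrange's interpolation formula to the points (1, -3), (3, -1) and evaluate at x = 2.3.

Lagrange interpolation formula:
P(x) = Σ yᵢ × Lᵢ(x)
where Lᵢ(x) = Π_{j≠i} (x - xⱼ)/(xᵢ - xⱼ)

L_0(2.3) = (2.3 - 3)/(1 - 3) = 0.350000
L_1(2.3) = (2.3 - 1)/(3 - 1) = 0.650000

P(2.3) = (-3)×L_0(2.3) + (-1)×L_1(2.3)
P(2.3) = -1.700000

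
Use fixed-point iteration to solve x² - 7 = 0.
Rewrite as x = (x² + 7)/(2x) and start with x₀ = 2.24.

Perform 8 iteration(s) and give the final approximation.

Equation: x² - 7 = 0
Fixed-point form: x = (x² + 7)/(2x)
x₀ = 2.24

x_1 = g(2.240000) = 2.682500
x_2 = g(2.682500) = 2.646003
x_3 = g(2.646003) = 2.645751
x_4 = g(2.645751) = 2.645751
x_5 = g(2.645751) = 2.645751
x_6 = g(2.645751) = 2.645751
x_7 = g(2.645751) = 2.645751
x_8 = g(2.645751) = 2.645751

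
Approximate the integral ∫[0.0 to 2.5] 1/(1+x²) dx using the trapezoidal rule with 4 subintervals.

f(x) = 1/(1+x²)
a = 0.0, b = 2.5, n = 4
h = (b - a)/n = 0.625000

Trapezoidal rule: (h/2)[f(x₀) + 2f(x₁) + 2f(x₂) + ... + f(xₙ)]

x_0 = 0.0000, f(x_0) = 1.000000, coefficient = 1
x_1 = 0.6250, f(x_1) = 0.719101, coefficient = 2
x_2 = 1.2500, f(x_2) = 0.390244, coefficient = 2
x_3 = 1.8750, f(x_3) = 0.221453, coefficient = 2
x_4 = 2.5000, f(x_4) = 0.137931, coefficient = 1

I ≈ (0.625000/2) × 3.799528 = 1.187352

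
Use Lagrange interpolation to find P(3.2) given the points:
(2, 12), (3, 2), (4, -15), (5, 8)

Lagrange interpolation formula:
P(x) = Σ yᵢ × Lᵢ(x)
where Lᵢ(x) = Π_{j≠i} (x - xⱼ)/(xᵢ - xⱼ)

L_0(3.2) = (3.2 - 3)/(2 - 3) × (3.2 - 4)/(2 - 4) × (3.2 - 5)/(2 - 5) = -0.048000
L_1(3.2) = (3.2 - 2)/(3 - 2) × (3.2 - 4)/(3 - 4) × (3.2 - 5)/(3 - 5) = 0.864000
L_2(3.2) = (3.2 - 2)/(4 - 2) × (3.2 - 3)/(4 - 3) × (3.2 - 5)/(4 - 5) = 0.216000
L_3(3.2) = (3.2 - 2)/(5 - 2) × (3.2 - 3)/(5 - 3) × (3.2 - 4)/(5 - 4) = -0.032000

P(3.2) = 12×L_0(3.2) + 2×L_1(3.2) + (-15)×L_2(3.2) + 8×L_3(3.2)
P(3.2) = -2.344000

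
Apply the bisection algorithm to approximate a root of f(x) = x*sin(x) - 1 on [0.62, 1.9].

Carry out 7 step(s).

f(x) = x*sin(x) - 1
Initial interval: [0.62, 1.9]

Iteration 1:
  c_1 = (0.620000 + 1.900000)/2 = 1.260000
  f(c_1) = f(1.260000) = 0.199634
  f(a) × f(c) < 0, new interval: [0.620000, 1.260000]
Iteration 2:
  c_2 = (0.620000 + 1.260000)/2 = 0.940000
  f(c_2) = f(0.940000) = -0.240895
  f(a) × f(c) ≥ 0, new interval: [0.940000, 1.260000]
Iteration 3:
  c_3 = (0.940000 + 1.260000)/2 = 1.100000
  f(c_3) = f(1.100000) = -0.019672
  f(a) × f(c) ≥ 0, new interval: [1.100000, 1.260000]
Iteration 4:
  c_4 = (1.100000 + 1.260000)/2 = 1.180000
  f(c_4) = f(1.180000) = 0.091035
  f(a) × f(c) < 0, new interval: [1.100000, 1.180000]
Iteration 5:
  c_5 = (1.100000 + 1.180000)/2 = 1.140000
  f(c_5) = f(1.140000) = 0.035842
  f(a) × f(c) < 0, new interval: [1.100000, 1.140000]
Iteration 6:
  c_6 = (1.100000 + 1.140000)/2 = 1.120000
  f(c_6) = f(1.120000) = 0.008112
  f(a) × f(c) < 0, new interval: [1.100000, 1.120000]
Iteration 7:
  c_7 = (1.100000 + 1.120000)/2 = 1.110000
  f(c_7) = f(1.110000) = -0.005774
  f(a) × f(c) ≥ 0, new interval: [1.110000, 1.120000]

After 7 iteration(s), the approximation is c_7 = 1.110000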